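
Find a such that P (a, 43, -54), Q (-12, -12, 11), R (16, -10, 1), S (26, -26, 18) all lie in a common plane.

-22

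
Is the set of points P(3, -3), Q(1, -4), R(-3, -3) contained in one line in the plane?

No

PQ = (-2, -1), PR = (-6, 0).
Twice the signed area of △PQR is (-2)(0) − (-1)(-6) = -6.
The area is nonzero, so the three points are not collinear.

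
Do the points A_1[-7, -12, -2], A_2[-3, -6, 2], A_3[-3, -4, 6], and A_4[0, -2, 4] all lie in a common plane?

The four points are coplanar iff the 3×3 determinant with rows A_1A_2, A_1A_3, A_1A_4 is zero.
Rows: (4, 6, 4), (4, 8, 8), (7, 10, 6).
Expanding along the first row: (4)(-32) − (6)(-32) + (4)(-16) = 0.
Zero determinant ⇒ coplanar.

Yes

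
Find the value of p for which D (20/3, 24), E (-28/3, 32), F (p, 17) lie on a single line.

Collinearity: (F − D) must be parallel to (E − D) = (-16, 8).
Cross-multiplying the components: (p − 20/3)·(8) = (-7)·(-16).
Solving gives p = 62/3.

62/3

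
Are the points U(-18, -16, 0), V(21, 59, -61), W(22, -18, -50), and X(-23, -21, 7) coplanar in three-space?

A normal to the plane through U, V, W is n = UV × UW = (-3872, -490, -3078).
The plane has equation n·P = 77536. For X: n·X = 77800.
77800 ≠ 77536, so X is off the plane.

No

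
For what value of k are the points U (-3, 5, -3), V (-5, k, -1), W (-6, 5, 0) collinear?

5

Direction UW = (-3, 0, 3). From the x-coordinate of V, the parameter along the line is τ = (-5 − (-3))/(-3) = 2/3.
Then k = 5 + 2/3·(0) = 5.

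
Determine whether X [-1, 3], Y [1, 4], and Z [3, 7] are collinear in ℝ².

XY = (2, 1), XZ = (4, 4).
Twice the signed area of △XYZ is (2)(4) − (1)(4) = 4.
The area is nonzero, so the three points are not collinear.

No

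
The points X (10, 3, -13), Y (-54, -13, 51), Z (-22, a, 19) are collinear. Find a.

Collinearity requires XY × XZ = 0; each component is linear in a.
The x-component gives (-64)a + (-320) = 0, so a = -5.
The remaining components then also vanish.

-5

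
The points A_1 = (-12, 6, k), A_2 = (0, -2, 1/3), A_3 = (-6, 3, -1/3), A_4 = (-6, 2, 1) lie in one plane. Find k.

5/3

The points are coplanar iff A_1A_2 · (A_1A_3 × A_1A_4) = 0.
Expanding, this is linear in k: (-6)k + (10) = 0.
So k = 5/3.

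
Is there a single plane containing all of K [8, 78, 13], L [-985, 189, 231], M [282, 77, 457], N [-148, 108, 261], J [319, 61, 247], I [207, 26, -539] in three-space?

No

The plane through K, L, M has normal n = KL × KM = (49502, 500624, -29421) and equation n·P = 39062215.
Checking the remaining points: n·N = 39062215, n·J = 39062215, n·I = 39121057.
Since n·I = 39121057 ≠ 39062215, I is off the plane and the points are not all coplanar.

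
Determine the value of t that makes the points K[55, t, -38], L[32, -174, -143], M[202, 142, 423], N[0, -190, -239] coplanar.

Coplanarity ⇔ det[KL; KM; KN] = 0.
Expanding, this is linear in t: (1792)t + (25088) = 0.
So t = -14.

-14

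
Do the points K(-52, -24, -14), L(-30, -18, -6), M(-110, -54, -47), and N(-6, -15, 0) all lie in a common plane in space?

No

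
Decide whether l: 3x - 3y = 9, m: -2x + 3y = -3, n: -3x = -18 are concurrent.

Lines aᵢx + bᵢy = cᵢ with pairwise distinct directions are concurrent exactly when det[aᵢ bᵢ cᵢ] = 0.
Here the determinant is 0.
It vanishes, so the lines are concurrent at (6, 3).

Yes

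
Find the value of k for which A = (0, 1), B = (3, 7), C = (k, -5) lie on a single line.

-3

Collinearity: (C − A) must be parallel to (B − A) = (3, 6).
Cross-multiplying the components: (k − 0)·(6) = (-6)·(3).
Solving gives k = -3.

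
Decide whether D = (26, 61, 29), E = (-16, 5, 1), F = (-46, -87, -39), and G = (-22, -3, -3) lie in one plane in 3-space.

Yes

With D as base: DE = (-42, -56, -28), DF = (-72, -148, -68), DG = (-48, -64, -32).
DF × DG = (384, 960, -2496).
DE · (DF × DG) = 0.
The scalar triple product vanishes, so the four points are coplanar.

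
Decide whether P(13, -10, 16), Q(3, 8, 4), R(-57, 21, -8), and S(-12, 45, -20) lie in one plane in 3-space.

No

The four points are coplanar iff the 3×3 determinant with rows PQ, PR, PS is zero.
Rows: (-10, 18, -12), (-70, 31, -24), (-25, 55, -36).
Expanding along the first row: (-10)(204) − (18)(1920) + (-12)(-3075) = 300.
Nonzero ⇒ not coplanar.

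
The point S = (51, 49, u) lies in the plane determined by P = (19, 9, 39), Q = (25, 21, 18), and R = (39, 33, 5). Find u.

-19

Coplanarity requires PQ · (PR × PS) = 0.
PQ = (6, 12, -21), PR = (20, 24, -34); the triple product is linear in u with coefficient -96 and constant term -1824.
Setting it to zero: u = -19.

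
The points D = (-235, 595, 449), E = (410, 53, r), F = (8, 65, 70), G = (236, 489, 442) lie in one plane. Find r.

126

Coplanarity ⇔ det[DE; DF; DG] = 0.
Expanding, this is linear in r: (223872)r + (-28207872) = 0.
So r = 126.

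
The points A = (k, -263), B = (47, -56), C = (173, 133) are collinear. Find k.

-91

Collinearity: (A − B) must be parallel to (C − B) = (126, 189).
Cross-multiplying the components: (k − 47)·(189) = (-207)·(126).
Solving gives k = -91.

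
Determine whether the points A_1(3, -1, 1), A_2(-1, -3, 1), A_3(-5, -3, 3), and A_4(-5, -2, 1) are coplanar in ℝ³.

No

A normal to the plane through A_1, A_2, A_3 is n = A_1A_2 × A_1A_3 = (-4, 8, -8).
The plane has equation n·P = -28. For A_4: n·A_4 = -4.
-4 ≠ -28, so A_4 is off the plane.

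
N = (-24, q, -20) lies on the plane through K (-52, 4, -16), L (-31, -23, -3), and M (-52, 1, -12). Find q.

-16

The plane through K, L, M has equation −69x − 84y − 63z = 4260.
Substituting N: (-84)q + (2916) = 4260, so q = -16.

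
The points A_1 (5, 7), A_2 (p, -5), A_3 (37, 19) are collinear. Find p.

-27

The three points are collinear iff det[A_1A_2; A_1A_3] = 0.
This determinant is linear in p: (12)p + (324) = 0, so p = -27.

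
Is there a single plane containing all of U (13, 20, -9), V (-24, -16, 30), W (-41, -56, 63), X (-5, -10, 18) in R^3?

Yes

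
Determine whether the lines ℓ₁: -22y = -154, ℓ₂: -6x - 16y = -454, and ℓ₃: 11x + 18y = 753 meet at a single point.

Yes

Intersecting ℓ₁ and ℓ₂: solving the 2×2 system gives (x, y) = (57, 7).
Substitute into ℓ₃: (11)(57) + (18)(7) = 753.
This equals 753, so (57, 7) lies on all three lines and they are concurrent.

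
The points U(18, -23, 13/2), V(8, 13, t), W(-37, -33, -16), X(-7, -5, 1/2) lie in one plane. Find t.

19/2

Normal to plane UWX: n = (465, 465/2, -1240); plane equation n·P = -10075/2.
Requiring n·V = -10075/2: (-1240)t + (13485/2) = -10075/2.
So t = 19/2.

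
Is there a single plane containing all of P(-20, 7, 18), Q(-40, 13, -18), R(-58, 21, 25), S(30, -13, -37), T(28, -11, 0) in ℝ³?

The plane through P, Q, R has normal n = PQ × PR = (546, 1508, -52) and equation n·X = -1300.
Checking the remaining points: n·S = -1300, n·T = -1300.
All equal -1300, so all 5 points lie in one plane.

Yes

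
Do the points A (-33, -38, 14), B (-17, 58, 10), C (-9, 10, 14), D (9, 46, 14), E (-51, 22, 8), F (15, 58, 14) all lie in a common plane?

Yes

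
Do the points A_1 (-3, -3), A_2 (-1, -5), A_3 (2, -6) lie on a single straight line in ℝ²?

A_1A_2 = (2, -2), A_1A_3 = (5, -3).
If collinear, A_1A_3 would be a scalar multiple of A_1A_2. But (2)·(-3) ≠ (-2)·(5) (difference 4), so they are not parallel; the points are not collinear.

No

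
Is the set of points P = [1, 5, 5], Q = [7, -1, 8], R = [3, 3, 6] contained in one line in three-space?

PQ = (6, -6, 3), PR = (2, -2, 1).
PQ × PR = (0, 0, 0).
The cross product vanishes, so the three points are collinear.

Yes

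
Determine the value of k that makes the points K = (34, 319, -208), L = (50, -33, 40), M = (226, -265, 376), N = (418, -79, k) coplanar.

454

Coplanarity ⇔ det[KL; KM; KN] = 0.
Expanding, this is linear in k: (58240)k + (-26440960) = 0.
So k = 454.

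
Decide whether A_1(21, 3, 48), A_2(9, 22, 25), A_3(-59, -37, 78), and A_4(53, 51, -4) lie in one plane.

A normal to the plane through A_1, A_2, A_3 is n = A_1A_2 × A_1A_3 = (-350, 2200, 2000).
The plane has equation n·P = 95250. For A_4: n·A_4 = 85650.
85650 ≠ 95250, so A_4 is off the plane.

No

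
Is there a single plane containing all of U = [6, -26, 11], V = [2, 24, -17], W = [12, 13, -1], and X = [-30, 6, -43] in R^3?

Yes

The four points are coplanar iff the 3×3 determinant with rows UV, UW, UX is zero.
Rows: (-4, 50, -28), (6, 39, -12), (-36, 32, -54).
Expanding along the first row: (-4)(-1722) − (50)(-756) + (-28)(1596) = 0.
Zero determinant ⇒ coplanar.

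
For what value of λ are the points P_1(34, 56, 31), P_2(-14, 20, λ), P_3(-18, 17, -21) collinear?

-17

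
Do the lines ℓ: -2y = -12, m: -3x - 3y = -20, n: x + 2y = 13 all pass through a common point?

No

Intersecting ℓ and m: solving the 2×2 system gives (x, y) = (2/3, 6).
Substitute into n: (1)(2/3) + (2)(6) = 38/3.
But n requires 13 ≠ 38/3, so the three lines have no common point.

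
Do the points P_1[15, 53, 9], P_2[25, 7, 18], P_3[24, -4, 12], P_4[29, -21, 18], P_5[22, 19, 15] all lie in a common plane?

No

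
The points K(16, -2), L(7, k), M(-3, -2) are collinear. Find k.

Collinearity: (L − K) must be parallel to (M − K) = (-19, 0).
Cross-multiplying the components: (k − (-2))·(-19) = (-9)·(0).
Solving gives k = -2.

-2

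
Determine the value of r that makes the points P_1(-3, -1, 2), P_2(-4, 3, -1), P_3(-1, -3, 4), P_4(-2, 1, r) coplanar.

1

Coplanarity ⇔ det[P_1P_2; P_1P_3; P_1P_4] = 0.
Expanding, this is linear in r: (-6)r + (6) = 0.
So r = 1.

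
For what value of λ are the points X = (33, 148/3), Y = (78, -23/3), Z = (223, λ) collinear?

Collinearity: (Z − X) must be parallel to (Y − X) = (45, -57).
Cross-multiplying the components: (λ − 148/3)·(45) = (190)·(-57).
Solving gives λ = -574/3.

-574/3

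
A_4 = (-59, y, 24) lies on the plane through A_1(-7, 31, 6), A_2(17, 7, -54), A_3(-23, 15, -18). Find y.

The plane through A_1, A_2, A_3 has equation −384x + 1536y − 768z = 45696.
Substituting A_4: (1536)y + (4224) = 45696, so y = 27.

27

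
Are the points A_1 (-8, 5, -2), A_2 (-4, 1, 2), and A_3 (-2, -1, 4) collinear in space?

A_1A_2 = (4, -4, 4), A_1A_3 = (6, -6, 6).
A_1A_2 × A_1A_3 = (0, 0, 0).
The cross product vanishes, so the three points are collinear.

Yes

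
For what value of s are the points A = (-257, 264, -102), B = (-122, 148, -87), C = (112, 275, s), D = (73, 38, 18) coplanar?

Normal to plane ABD: n = (-10530, -11250, 7770); plane equation n·P = -1056330.
Requiring n·C = -1056330: (7770)s + (-4273110) = -1056330.
So s = 414.

414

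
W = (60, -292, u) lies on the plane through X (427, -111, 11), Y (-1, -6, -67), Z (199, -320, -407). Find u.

Coplanarity requires XY · (XZ × XW) = 0.
XY = (-428, 105, -78), XZ = (-228, -209, -418); the triple product is linear in u with coefficient 113392 and constant term 50005872.
Setting it to zero: u = -441.

-441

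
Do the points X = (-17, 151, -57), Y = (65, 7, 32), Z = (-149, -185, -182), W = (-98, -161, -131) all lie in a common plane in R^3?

No

A normal to the plane through X, Y, Z is n = XY × XZ = (47904, -1498, -46560).
The plane has equation n·P = 1613354. For W: n·W = 1645946.
1645946 ≠ 1613354, so W is off the plane.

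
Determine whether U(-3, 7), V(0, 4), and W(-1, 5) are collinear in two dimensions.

Yes

UV = (3, -3), UW = (2, -2).
Twice the signed area of △UVW is (3)(-2) − (-3)(2) = 0.
The triangle is degenerate (zero area), so the points are collinear.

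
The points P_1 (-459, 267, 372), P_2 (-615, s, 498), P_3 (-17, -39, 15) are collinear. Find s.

375

Collinearity requires P_1P_2 × P_1P_3 = 0; each component is linear in s.
The x-component gives (-357)s + (133875) = 0, so s = 375.
The remaining components then also vanish.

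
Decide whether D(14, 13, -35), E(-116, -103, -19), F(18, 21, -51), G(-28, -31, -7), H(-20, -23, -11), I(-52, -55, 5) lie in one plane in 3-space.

The plane through D, E, F has normal n = DE × DF = (1728, -2016, -576) and equation n·P = 18144.
Checking the remaining points: n·G = 18144, n·H = 18144, n·I = 18144.
All equal 18144, so all 6 points lie in one plane.

Yes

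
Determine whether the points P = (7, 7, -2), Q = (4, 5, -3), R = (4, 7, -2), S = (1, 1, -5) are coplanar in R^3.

With P as base: PQ = (-3, -2, -1), PR = (-3, 0, 0), PS = (-6, -6, -3).
PR × PS = (0, -9, 18).
PQ · (PR × PS) = 0.
The scalar triple product vanishes, so the four points are coplanar.

Yes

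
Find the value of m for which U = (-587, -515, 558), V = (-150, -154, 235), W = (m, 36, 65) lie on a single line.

80

Collinearity requires UV × UW = 0; each component is linear in m.
The y-component gives (-323)m + (25840) = 0, so m = 80.
The remaining components then also vanish.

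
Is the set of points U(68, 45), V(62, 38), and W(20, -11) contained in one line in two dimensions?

UV = (-6, -7), UW = (-48, -56).
Checking proportionality: UW = 8·UV, so the vectors are parallel and the points are collinear.

Yes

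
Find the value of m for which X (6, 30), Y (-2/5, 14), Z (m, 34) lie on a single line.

38/5

The three points are collinear iff det[XY; XZ] = 0.
This determinant is linear in m: (16)m + (-608/5) = 0, so m = 38/5.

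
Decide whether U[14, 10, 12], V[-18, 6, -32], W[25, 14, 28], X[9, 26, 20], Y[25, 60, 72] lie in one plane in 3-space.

No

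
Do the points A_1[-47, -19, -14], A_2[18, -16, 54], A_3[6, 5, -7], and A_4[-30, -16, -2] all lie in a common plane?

With A_1 as base: A_1A_2 = (65, 3, 68), A_1A_3 = (53, 24, 7), A_1A_4 = (17, 3, 12).
A_1A_3 × A_1A_4 = (267, -517, -249).
A_1A_2 · (A_1A_3 × A_1A_4) = -1128.
Since -1128 ≠ 0, the four points are not coplanar.

No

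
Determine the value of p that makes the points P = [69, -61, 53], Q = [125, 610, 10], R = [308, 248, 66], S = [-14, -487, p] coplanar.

The points are coplanar iff PQ · (PR × PS) = 0.
Expanding, this is linear in p: (-143065)p + (10443745) = 0.
So p = 73.

73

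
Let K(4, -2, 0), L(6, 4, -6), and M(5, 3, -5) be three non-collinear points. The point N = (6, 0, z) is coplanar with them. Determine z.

-2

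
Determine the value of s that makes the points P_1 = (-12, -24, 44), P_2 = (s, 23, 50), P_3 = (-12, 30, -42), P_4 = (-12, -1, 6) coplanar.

Normal to plane P_1P_3P_4: n = (-74, 0, 0); plane equation n·P = 888.
Requiring n·P_2 = 888: (-74)s + (0) = 888.
So s = -12.

-12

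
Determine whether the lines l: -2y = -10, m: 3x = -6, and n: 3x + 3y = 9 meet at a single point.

Yes

Intersecting l and m: solving the 2×2 system gives (x, y) = (-2, 5).
Substitute into n: (3)(-2) + (3)(5) = 9.
This equals 9, so (-2, 5) lies on all three lines and they are concurrent.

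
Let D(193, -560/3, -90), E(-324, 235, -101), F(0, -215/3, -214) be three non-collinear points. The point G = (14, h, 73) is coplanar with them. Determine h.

The plane through D, E, F has equation −(153065/3)x − 61985y + (65780/3)z = -750145/3.
Substituting G: (-61985)h + (2659030/3) = -750145/3, so h = 55/3.

55/3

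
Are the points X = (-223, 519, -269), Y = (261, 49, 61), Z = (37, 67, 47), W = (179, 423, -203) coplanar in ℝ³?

No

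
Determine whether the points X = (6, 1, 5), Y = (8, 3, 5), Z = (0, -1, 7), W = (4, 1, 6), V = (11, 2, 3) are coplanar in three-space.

Yes

The plane through X, Y, Z has normal n = XY × XZ = (4, -4, 8) and equation n·P = 60.
Checking the remaining points: n·W = 60, n·V = 60.
All equal 60, so all 5 points lie in one plane.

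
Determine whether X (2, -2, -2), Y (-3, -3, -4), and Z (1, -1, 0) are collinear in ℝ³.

XY = (-5, -1, -2), XZ = (-1, 1, 2).
XY × XZ = (0, 12, -6).
The cross product is nonzero, so the points do not lie on one line.

No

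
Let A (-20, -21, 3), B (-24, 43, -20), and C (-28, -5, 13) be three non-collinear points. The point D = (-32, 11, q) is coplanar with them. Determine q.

The plane through A, B, C has equation 1008x + 224y + 448z = -23520.
Substituting D: (448)q + (-29792) = -23520, so q = 14.

14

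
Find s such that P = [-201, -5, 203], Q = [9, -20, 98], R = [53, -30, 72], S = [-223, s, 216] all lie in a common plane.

0

Coplanarity ⇔ det[PQ; PR; PS] = 0.
Expanding, this is linear in s: (840)s + (0) = 0.
So s = 0.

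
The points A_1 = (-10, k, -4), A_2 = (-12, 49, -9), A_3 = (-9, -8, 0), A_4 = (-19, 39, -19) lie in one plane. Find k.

Coplanarity ⇔ det[A_1A_2; A_1A_3; A_1A_4] = 0.
Expanding, this is linear in k: (33)k + (-792) = 0.
So k = 24.

24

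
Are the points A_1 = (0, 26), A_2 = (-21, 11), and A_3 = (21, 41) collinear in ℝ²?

A_1A_2 = (-21, -15), A_1A_3 = (21, 15).
Checking proportionality: A_1A_3 = -1·A_1A_2, so the vectors are parallel and the points are collinear.

Yes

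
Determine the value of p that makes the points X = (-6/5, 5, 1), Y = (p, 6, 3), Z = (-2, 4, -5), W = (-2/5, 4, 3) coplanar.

-6/5

The points are coplanar iff XY · (XZ × XW) = 0.
Expanding, this is linear in p: (-8)p + (-48/5) = 0.
So p = -6/5.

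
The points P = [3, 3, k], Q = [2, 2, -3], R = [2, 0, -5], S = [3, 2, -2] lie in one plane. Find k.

-1

The points are coplanar iff PQ · (PR × PS) = 0.
Expanding, this is linear in k: (-2)k + (-2) = 0.
So k = -1.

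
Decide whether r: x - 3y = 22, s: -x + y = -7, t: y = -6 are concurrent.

No

Lines aᵢx + bᵢy = cᵢ with pairwise distinct directions are concurrent exactly when det[aᵢ bᵢ cᵢ] = 0.
Here the determinant is -3.
Nonzero, so no common point exists.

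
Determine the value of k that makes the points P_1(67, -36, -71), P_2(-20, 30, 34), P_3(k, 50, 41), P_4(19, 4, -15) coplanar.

-31

The points are coplanar iff P_1P_2 · (P_1P_3 × P_1P_4) = 0.
Expanding, this is linear in k: (504)k + (15624) = 0.
So k = -31.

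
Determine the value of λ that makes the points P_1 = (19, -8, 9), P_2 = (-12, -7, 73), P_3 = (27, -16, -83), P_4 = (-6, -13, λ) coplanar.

The points are coplanar iff P_1P_2 · (P_1P_3 × P_1P_4) = 0.
Expanding, this is linear in λ: (240)λ + (-960) = 0.
So λ = 4.

4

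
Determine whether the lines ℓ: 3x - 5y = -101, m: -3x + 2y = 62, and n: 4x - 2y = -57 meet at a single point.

Lines aᵢx + bᵢy = cᵢ with pairwise distinct directions are concurrent exactly when det[aᵢ bᵢ cᵢ] = 0.
Here the determinant is -153.
Nonzero, so no common point exists.

No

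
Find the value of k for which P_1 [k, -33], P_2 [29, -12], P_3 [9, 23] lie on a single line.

Collinearity: (P_1 − P_2) must be parallel to (P_3 − P_2) = (-20, 35).
Cross-multiplying the components: (k − 29)·(35) = (-21)·(-20).
Solving gives k = 41.

41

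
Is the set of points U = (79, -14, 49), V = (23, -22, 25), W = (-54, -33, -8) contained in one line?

Yes

UV = (-56, -8, -24), UW = (-133, -19, -57).
UV × UW = (0, 0, 0).
The cross product vanishes, so the three points are collinear.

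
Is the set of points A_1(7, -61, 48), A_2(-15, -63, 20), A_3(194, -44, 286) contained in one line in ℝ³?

Yes

A_1A_2 = (-22, -2, -28), A_1A_3 = (187, 17, 238).
A_1A_2 × A_1A_3 = (0, 0, 0).
The cross product vanishes, so the three points are collinear.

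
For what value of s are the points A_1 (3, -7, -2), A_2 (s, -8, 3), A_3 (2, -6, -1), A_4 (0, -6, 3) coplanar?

Normal to plane A_1A_3A_4: n = (4, 2, 2); plane equation n·P = -6.
Requiring n·A_2 = -6: (4)s + (-10) = -6.
So s = 1.

1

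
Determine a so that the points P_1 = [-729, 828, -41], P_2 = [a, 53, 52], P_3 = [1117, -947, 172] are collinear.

Collinearity requires P_1P_2 × P_1P_3 = 0; each component is linear in a.
The y-component gives (-213)a + (16401) = 0, so a = 77.
The remaining components then also vanish.

77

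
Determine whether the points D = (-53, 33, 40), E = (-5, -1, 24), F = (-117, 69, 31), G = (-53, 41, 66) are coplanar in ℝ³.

Yes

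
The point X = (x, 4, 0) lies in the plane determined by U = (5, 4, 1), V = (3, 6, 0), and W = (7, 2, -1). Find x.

5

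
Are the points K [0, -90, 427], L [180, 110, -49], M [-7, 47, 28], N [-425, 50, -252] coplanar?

With K as base: KL = (180, 200, -476), KM = (-7, 137, -399), KN = (-425, 140, -679).
KM × KN = (-37163, 164822, 57245).
KL · (KM × KN) = -973560.
Since -973560 ≠ 0, the four points are not coplanar.

No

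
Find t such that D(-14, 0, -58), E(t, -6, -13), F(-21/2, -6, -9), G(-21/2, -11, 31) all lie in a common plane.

-49/2

Coplanarity ⇔ det[DE; DF; DG] = 0.
Expanding, this is linear in t: (5)t + (245/2) = 0.
So t = -49/2.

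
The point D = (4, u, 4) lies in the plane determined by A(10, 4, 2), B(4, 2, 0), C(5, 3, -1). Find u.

0

The plane through A, B, C has equation 4x − 8y − 4z = 0.
Substituting D: (-8)u + (0) = 0, so u = 0.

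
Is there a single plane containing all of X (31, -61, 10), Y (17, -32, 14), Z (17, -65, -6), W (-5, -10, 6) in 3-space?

A normal to the plane through X, Y, Z is n = XY × XZ = (-448, -280, 462).
The plane has equation n·P = 7812. For W: n·W = 7812.
Equal, so W lies in the plane and all four are coplanar.

Yes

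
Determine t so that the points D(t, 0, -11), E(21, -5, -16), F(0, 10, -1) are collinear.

14

Collinearity requires DE × DF = 0; each component is linear in t.
The y-component gives (15)t + (-210) = 0, so t = 14.
The remaining components then also vanish.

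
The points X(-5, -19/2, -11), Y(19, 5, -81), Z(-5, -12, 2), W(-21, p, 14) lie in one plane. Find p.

-15

Coplanarity ⇔ det[XY; XZ; XW] = 0.
Expanding, this is linear in p: (-312)p + (-4680) = 0.
So p = -15.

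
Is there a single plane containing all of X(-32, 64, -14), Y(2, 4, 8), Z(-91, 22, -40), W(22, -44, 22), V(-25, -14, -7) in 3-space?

No

The plane through X, Y, Z has normal n = XY × XZ = (2484, -414, -4968) and equation n·P = -36432.
Checking the remaining points: n·W = -36432, n·V = -21528.
Since n·V = -21528 ≠ -36432, V is off the plane and the points are not all coplanar.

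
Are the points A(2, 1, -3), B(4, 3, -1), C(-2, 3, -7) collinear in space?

No

AB = (2, 2, 2), AC = (-4, 2, -4).
Comparing components 2 and 3: (2)(-4) − (2)(2) = -12 ≠ 0, so AB and AC are not parallel and the points are not collinear.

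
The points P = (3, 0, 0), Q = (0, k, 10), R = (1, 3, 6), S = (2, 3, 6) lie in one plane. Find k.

5

The points are coplanar iff PQ · (PR × PS) = 0.
Expanding, this is linear in k: (6)k + (-30) = 0.
So k = 5.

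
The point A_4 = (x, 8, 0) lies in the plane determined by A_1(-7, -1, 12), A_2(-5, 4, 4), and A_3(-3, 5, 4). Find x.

Coplanarity requires A_1A_2 · (A_1A_3 × A_1A_4) = 0.
A_1A_2 = (2, 5, -8), A_1A_3 = (4, 6, -8); the triple product is linear in x with coefficient 8 and constant term 8.
Setting it to zero: x = -1.

-1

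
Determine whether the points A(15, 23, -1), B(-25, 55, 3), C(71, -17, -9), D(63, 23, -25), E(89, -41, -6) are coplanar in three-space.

The plane through A, B, C has normal n = AB × AC = (-96, -96, -192) and equation n·P = -3456.
Checking the remaining points: n·D = -3456, n·E = -3456.
All equal -3456, so all 5 points lie in one plane.

Yes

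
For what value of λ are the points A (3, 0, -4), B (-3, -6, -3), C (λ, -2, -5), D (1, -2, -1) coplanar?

1

Normal to plane ABD: n = (-16, 16, 0); plane equation n·P = -48.
Requiring n·C = -48: (-16)λ + (-32) = -48.
So λ = 1.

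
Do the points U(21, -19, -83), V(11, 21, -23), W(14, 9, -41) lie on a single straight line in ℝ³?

UV = (-10, 40, 60), UW = (-7, 28, 42).
UV × UW = (0, 0, 0).
The cross product vanishes, so the three points are collinear.

Yes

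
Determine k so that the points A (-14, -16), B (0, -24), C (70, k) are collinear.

-64

Collinearity: (C − A) must be parallel to (B − A) = (14, -8).
Cross-multiplying the components: (k − (-16))·(14) = (84)·(-8).
Solving gives k = -64.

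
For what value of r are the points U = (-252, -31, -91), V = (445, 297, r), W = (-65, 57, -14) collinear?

196

Direction UW = (187, 88, 77). From the x-coordinate of V, the parameter along the line is τ = (445 − (-252))/187 = 41/11.
Then r = (-91) + 41/11·(77) = 196.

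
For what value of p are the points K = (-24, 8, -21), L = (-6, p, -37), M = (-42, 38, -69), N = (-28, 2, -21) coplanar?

54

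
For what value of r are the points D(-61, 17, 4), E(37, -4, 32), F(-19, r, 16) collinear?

Direction DE = (98, -21, 28). From the x-coordinate of F, the parameter along the line is τ = (-19 − (-61))/98 = 3/7.
Then r = 17 + 3/7·(-21) = 8.

8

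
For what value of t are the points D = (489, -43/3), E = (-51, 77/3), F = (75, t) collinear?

Collinearity: (F − D) must be parallel to (E − D) = (-540, 40).
Cross-multiplying the components: (t − (-43/3))·(-540) = (-414)·(40).
Solving gives t = 49/3.

49/3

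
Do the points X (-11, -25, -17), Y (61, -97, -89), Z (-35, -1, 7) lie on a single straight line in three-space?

Yes

XY = (72, -72, -72), XZ = (-24, 24, 24).
Each component of XZ is -1/3 times the corresponding component of XY, so XZ = -1/3·XY and the points are collinear.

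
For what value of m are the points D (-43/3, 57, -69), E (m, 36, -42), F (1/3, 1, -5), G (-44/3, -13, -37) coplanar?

Normal to plane DFG: n = (2688, -1472/3, -3136/3); plane equation n·P = 5632.
Requiring n·E = 5632: (2688)m + (26240) = 5632.
So m = -23/3.

-23/3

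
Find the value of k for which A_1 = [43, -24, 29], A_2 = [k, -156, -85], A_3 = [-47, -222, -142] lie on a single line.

-17

Collinearity requires A_1A_2 × A_1A_3 = 0; each component is linear in k.
The y-component gives (171)k + (2907) = 0, so k = -17.
The remaining components then also vanish.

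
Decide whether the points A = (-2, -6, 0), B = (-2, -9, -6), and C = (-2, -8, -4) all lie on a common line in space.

Yes

AB = (0, -3, -6), AC = (0, -2, -4).
Each component of AC is 2/3 times the corresponding component of AB, so AC = 2/3·AB and the points are collinear.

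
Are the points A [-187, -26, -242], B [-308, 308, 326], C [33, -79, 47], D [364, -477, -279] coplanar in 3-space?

A normal to the plane through A, B, C is n = AB × AC = (126630, 159929, -67067).
The plane has equation n·P = -11607750. For D: n·D = -11481120.
-11481120 ≠ -11607750, so D is off the plane.

No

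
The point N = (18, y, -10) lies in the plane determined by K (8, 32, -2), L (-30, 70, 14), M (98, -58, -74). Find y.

A normal to the plane is n = KL × KM = (-1296, -1296, 0).
N lies in the plane iff n · KN = 0.
This gives (-1296)y + (28512) = 0, so y = 22.

22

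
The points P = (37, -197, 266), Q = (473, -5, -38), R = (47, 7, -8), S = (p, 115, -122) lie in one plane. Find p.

-235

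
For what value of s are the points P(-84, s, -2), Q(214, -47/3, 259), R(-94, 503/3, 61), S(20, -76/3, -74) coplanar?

120

The points are coplanar iff PQ · (PR × PS) = 0.
Expanding, this is linear in s: (64152)s + (-7698240) = 0.
So s = 120.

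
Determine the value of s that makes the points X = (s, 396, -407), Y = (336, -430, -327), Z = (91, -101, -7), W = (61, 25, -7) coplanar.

The points are coplanar iff XY · (XZ × XW) = 0.
Expanding, this is linear in s: (40320)s + (-7297920) = 0.
So s = 181.

181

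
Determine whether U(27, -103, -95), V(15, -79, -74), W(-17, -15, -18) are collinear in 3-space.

UV = (-12, 24, 21), UW = (-44, 88, 77).
UV × UW = (0, 0, 0).
The cross product vanishes, so the three points are collinear.

Yes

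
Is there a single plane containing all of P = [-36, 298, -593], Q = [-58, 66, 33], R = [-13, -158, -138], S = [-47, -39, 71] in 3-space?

Yes

The four points are coplanar iff the 3×3 determinant with rows PQ, PR, PS is zero.
Rows: (-22, -232, 626), (23, -456, 455), (-11, -337, 664).
Expanding along the first row: (-22)(-149449) − (-232)(20277) + (626)(-12767) = 0.
Zero determinant ⇒ coplanar.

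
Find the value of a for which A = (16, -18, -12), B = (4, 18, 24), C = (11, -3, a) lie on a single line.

3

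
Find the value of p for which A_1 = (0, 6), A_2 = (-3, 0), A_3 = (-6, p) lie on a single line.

-6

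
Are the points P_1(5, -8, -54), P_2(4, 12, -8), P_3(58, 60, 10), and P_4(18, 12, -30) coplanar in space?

No

The four points are coplanar iff the 3×3 determinant with rows P_1P_2, P_1P_3, P_1P_4 is zero.
Rows: (-1, 20, 46), (53, 68, 64), (13, 20, 24).
Expanding along the first row: (-1)(352) − (20)(440) + (46)(176) = -1056.
Nonzero ⇒ not coplanar.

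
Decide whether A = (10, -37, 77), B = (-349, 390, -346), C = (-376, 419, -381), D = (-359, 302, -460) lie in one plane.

A normal to the plane through A, B, C is n = AB × AC = (-2678, -1144, 1118).
The plane has equation n·P = 101634. For D: n·D = 101634.
Equal, so D lies in the plane and all four are coplanar.

Yes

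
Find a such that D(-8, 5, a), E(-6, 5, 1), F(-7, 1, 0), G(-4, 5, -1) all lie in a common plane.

3

Coplanarity ⇔ det[DE; DF; DG] = 0.
Expanding, this is linear in a: (-8)a + (24) = 0.
So a = 3.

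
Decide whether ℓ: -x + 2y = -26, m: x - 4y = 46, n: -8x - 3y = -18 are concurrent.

Intersecting ℓ and m: solving the 2×2 system gives (x, y) = (6, -10).
Substitute into n: (-8)(6) + (-3)(-10) = -18.
This equals -18, so (6, -10) lies on all three lines and they are concurrent.

Yes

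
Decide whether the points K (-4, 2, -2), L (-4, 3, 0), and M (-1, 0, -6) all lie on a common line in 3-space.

No

KL = (0, 1, 2), KM = (3, -2, -4).
Comparing components 3 and 1: (2)(3) − (0)(-4) = 6 ≠ 0, so KL and KM are not parallel and the points are not collinear.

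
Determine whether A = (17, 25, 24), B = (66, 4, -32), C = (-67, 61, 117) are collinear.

No

AB = (49, -21, -56), AC = (-84, 36, 93).
Comparing components 2 and 3: (-21)(93) − (-56)(36) = 63 ≠ 0, so AB and AC are not parallel and the points are not collinear.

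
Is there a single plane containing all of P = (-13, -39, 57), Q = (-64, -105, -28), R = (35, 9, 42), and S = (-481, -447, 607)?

Yes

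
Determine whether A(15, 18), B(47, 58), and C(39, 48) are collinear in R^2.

AB = (32, 40), AC = (24, 30).
Twice the signed area of △ABC is (32)(30) − (40)(24) = 0.
The triangle is degenerate (zero area), so the points are collinear.

Yes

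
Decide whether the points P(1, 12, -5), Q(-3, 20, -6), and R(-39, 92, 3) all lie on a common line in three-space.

No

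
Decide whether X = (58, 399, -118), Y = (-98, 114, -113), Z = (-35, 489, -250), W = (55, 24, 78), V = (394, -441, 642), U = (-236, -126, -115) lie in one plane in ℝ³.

The plane through X, Y, Z has normal n = XY × XZ = (37170, -21057, -40545) and equation n·P = -1461573.
Checking the remaining points: n·W = -1623528, n·V = -2098773, n·U = -1456263.
Since n·W = -1623528 ≠ -1461573, W is off the plane and the points are not all coplanar.

No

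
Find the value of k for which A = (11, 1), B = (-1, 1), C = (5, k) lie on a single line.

The three points are collinear iff det[AB; AC] = 0.
This determinant is linear in k: (-12)k + (12) = 0, so k = 1.

1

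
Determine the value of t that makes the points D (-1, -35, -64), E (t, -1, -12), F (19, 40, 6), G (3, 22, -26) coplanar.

23

Normal to plane DFG: n = (-1140, -480, 840); plane equation n·P = -35820.
Requiring n·E = -35820: (-1140)t + (-9600) = -35820.
So t = 23.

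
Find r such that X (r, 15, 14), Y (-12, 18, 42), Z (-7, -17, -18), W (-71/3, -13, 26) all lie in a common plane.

-5/3

The points are coplanar iff XY · (XZ × XW) = 0.
Expanding, this is linear in r: (1300)r + (6500/3) = 0.
So r = -5/3.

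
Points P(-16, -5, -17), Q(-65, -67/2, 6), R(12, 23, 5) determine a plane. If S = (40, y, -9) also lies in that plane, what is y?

39

A normal to the plane is n = PQ × PR = (-1271, 1722, -574).
S lies in the plane iff n · PS = 0.
This gives (1722)y + (-67158) = 0, so y = 39.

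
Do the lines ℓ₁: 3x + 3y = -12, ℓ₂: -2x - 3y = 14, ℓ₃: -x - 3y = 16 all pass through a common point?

Yes

Lines aᵢx + bᵢy = cᵢ with pairwise distinct directions are concurrent exactly when det[aᵢ bᵢ cᵢ] = 0.
Here the determinant is 0.
It vanishes, so the lines are concurrent at (2, -6).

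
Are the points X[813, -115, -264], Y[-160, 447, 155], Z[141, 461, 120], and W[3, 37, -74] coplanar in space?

The four points are coplanar iff the 3×3 determinant with rows XY, XZ, XW is zero.
Rows: (-973, 562, 419), (-672, 576, 384), (-810, 152, 190).
Expanding along the first row: (-973)(51072) − (562)(183360) + (419)(364416) = -51072.
Nonzero ⇒ not coplanar.

No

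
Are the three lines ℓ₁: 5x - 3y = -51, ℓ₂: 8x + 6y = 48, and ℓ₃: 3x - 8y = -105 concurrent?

Yes

Intersecting ℓ₁ and ℓ₂: solving the 2×2 system gives (x, y) = (-3, 12).
Substitute into ℓ₃: (3)(-3) + (-8)(12) = -105.
This equals -105, so (-3, 12) lies on all three lines and they are concurrent.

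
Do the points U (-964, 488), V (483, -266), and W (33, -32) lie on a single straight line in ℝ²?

No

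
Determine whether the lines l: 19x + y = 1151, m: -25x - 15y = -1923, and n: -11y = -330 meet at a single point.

No

Lines aᵢx + bᵢy = cᵢ with pairwise distinct directions are concurrent exactly when det[aᵢ bᵢ cᵢ] = 0.
Here the determinant is 418.
Nonzero, so no common point exists.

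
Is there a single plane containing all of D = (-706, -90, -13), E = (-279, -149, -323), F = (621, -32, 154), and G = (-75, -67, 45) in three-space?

With D as base: DE = (427, -59, -310), DF = (1327, 58, 167), DG = (631, 23, 58).
DF × DG = (-477, 28411, -6077).
DE · (DF × DG) = 3942.
Since 3942 ≠ 0, the four points are not coplanar.

No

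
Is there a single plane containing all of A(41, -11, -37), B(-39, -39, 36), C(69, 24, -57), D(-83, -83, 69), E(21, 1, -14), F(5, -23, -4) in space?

No

The plane through A, B, C has normal n = AB × AC = (-1995, 444, -2016) and equation n·P = -12087.
Checking the remaining points: n·D = -10371, n·E = -13227, n·F = -12123.
Since n·D = -10371 ≠ -12087, D is off the plane and the points are not all coplanar.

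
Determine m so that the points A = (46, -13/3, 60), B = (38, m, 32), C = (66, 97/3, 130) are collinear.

-19

Direction AC = (20, 110/3, 70). From the x-coordinate of B, the parameter along the line is τ = (38 − 46)/20 = -2/5.
Then m = (-13/3) + (-2/5)·(110/3) = -19.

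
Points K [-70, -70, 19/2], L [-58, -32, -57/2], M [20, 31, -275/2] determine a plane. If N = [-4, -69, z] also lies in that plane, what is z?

-87/2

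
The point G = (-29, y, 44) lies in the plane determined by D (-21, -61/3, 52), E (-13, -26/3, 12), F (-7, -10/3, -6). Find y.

Coplanarity requires DE · (DF × DG) = 0.
DE = (8, 35/3, -40), DF = (14, 17, -58); the triple product is linear in y with coefficient -96 and constant term -1760.
Setting it to zero: y = -55/3.

-55/3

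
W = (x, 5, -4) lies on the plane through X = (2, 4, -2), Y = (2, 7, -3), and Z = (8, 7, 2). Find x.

The plane through X, Y, Z has equation 15x − 6y − 18z = 42.
Substituting W: (15)x + (42) = 42, so x = 0.

0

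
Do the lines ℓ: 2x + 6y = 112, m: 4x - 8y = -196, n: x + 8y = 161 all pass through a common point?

Yes

Lines aᵢx + bᵢy = cᵢ with pairwise distinct directions are concurrent exactly when det[aᵢ bᵢ cᵢ] = 0.
Here the determinant is 0.
It vanishes, so the lines are concurrent at (-7, 21).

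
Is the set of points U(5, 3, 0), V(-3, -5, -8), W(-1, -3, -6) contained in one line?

Yes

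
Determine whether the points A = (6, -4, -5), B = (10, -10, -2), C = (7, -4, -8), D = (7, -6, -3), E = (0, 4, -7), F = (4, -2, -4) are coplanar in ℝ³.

The plane through A, B, C has normal n = AB × AC = (18, 15, 6) and equation n·P = 18.
Checking the remaining points: n·D = 18, n·E = 18, n·F = 18.
All equal 18, so all 6 points lie in one plane.

Yes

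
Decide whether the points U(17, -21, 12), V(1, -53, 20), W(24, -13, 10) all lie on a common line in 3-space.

No

UV = (-16, -32, 8), UW = (7, 8, -2).
Comparing components 3 and 1: (8)(7) − (-16)(-2) = 24 ≠ 0, so UV and UW are not parallel and the points are not collinear.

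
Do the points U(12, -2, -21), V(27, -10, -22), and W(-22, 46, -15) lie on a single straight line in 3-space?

UV = (15, -8, -1), UW = (-34, 48, 6).
UV × UW = (0, -56, 448).
The cross product is nonzero, so the points do not lie on one line.

No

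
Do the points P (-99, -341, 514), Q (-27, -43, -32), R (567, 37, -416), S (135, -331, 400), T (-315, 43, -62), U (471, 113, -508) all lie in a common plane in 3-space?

Yes

The plane through P, Q, R has normal n = PQ × PR = (-70752, -296676, -171252) and equation n·X = 20147436.
Checking the remaining points: n·S = 20147436, n·T = 20147436, n·U = 20147436.
All equal 20147436, so all 6 points lie in one plane.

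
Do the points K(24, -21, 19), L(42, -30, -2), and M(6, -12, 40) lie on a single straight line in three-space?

Yes

KL = (18, -9, -21), KM = (-18, 9, 21).
KL × KM = (0, 0, 0).
The cross product vanishes, so the three points are collinear.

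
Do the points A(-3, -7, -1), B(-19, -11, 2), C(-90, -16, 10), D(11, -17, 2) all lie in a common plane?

Yes

A normal to the plane through A, B, C is n = AB × AC = (-17, -85, -204).
The plane has equation n·P = 850. For D: n·D = 850.
Equal, so D lies in the plane and all four are coplanar.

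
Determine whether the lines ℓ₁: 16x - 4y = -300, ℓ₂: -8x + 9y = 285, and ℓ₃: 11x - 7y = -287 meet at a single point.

Intersecting ℓ₁ and ℓ₂: solving the 2×2 system gives (x, y) = (-195/14, 135/7).
Substitute into ℓ₃: (11)(-195/14) + (-7)(135/7) = -4035/14.
But ℓ₃ requires -287 ≠ -4035/14, so the three lines have no common point.

No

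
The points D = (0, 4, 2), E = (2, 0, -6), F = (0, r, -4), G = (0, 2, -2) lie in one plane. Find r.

The points are coplanar iff DE · (DF × DG) = 0.
Expanding, this is linear in r: (-8)r + (8) = 0.
So r = 1.

1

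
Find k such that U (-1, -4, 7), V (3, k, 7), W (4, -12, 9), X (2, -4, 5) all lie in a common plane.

Normal to plane UWX: n = (16, 16, 24); plane equation n·P = 88.
Requiring n·V = 88: (16)k + (216) = 88.
So k = -8.

-8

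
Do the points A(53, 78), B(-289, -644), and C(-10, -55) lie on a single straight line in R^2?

AB = (-342, -722), AC = (-63, -133).
det[AB; AC] = (-342)(-133) − (-722)(-63) = 0.
The determinant is zero, so the points are collinear.

Yes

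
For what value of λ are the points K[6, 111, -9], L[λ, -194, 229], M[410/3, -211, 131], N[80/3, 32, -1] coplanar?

Normal to plane KMN: n = (8484, 1848, -3668); plane equation n·P = 289044.
Requiring n·L = 289044: (8484)λ + (-1198484) = 289044.
So λ = 526/3.

526/3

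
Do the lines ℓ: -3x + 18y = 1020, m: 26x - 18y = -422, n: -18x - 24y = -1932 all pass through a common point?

Yes

Lines aᵢx + bᵢy = cᵢ with pairwise distinct directions are concurrent exactly when det[aᵢ bᵢ cᵢ] = 0.
Here the determinant is 0.
It vanishes, so the lines are concurrent at (26, 61).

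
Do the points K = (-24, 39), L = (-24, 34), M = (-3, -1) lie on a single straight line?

No

KL = (0, -5), KM = (21, -40).
Twice the signed area of △KLM is (0)(-40) − (-5)(21) = 105.
The area is nonzero, so the three points are not collinear.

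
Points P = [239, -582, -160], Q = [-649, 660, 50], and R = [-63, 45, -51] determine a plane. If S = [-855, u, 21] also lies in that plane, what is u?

525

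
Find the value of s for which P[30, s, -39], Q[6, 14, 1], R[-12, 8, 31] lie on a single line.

22

Direction QR = (-18, -6, 30). From the x-coordinate of P, the parameter along the line is τ = (30 − 6)/(-18) = -4/3.
Then s = 14 + (-4/3)·(-6) = 22.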